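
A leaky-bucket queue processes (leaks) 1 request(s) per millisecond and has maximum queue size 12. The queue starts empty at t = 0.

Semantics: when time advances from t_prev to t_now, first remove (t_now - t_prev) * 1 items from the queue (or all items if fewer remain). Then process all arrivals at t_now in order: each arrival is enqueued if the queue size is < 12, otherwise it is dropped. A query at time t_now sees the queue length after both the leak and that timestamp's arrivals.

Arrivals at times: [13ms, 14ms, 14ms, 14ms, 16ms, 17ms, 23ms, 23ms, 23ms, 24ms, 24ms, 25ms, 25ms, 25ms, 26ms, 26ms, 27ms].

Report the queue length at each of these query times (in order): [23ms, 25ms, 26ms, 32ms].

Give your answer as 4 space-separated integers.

Queue lengths at query times:
  query t=23ms: backlog = 3
  query t=25ms: backlog = 6
  query t=26ms: backlog = 7
  query t=32ms: backlog = 2

Answer: 3 6 7 2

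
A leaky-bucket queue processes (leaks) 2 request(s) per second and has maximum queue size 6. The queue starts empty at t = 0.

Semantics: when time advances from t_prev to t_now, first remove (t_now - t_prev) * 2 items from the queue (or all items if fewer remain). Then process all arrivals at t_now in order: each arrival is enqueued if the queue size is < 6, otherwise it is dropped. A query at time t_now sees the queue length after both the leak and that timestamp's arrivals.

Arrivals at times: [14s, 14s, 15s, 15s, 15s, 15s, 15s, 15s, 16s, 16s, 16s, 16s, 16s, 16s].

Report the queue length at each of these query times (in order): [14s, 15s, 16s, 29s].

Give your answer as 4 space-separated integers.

Queue lengths at query times:
  query t=14s: backlog = 2
  query t=15s: backlog = 6
  query t=16s: backlog = 6
  query t=29s: backlog = 0

Answer: 2 6 6 0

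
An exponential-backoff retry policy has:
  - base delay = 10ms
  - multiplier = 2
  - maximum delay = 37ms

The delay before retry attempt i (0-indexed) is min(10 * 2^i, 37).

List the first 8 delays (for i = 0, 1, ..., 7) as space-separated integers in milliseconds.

Answer: 10 20 37 37 37 37 37 37

Derivation:
Computing each delay:
  i=0: min(10*2^0, 37) = 10
  i=1: min(10*2^1, 37) = 20
  i=2: min(10*2^2, 37) = 37
  i=3: min(10*2^3, 37) = 37
  i=4: min(10*2^4, 37) = 37
  i=5: min(10*2^5, 37) = 37
  i=6: min(10*2^6, 37) = 37
  i=7: min(10*2^7, 37) = 37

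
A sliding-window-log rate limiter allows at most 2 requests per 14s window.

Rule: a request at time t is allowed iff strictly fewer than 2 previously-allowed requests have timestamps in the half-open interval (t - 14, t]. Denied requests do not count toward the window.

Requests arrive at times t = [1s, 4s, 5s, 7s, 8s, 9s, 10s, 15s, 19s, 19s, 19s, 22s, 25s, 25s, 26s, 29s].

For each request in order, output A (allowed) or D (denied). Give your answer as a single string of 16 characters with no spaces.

Answer: AADDDDDAADDDDDDA

Derivation:
Tracking allowed requests in the window:
  req#1 t=1s: ALLOW
  req#2 t=4s: ALLOW
  req#3 t=5s: DENY
  req#4 t=7s: DENY
  req#5 t=8s: DENY
  req#6 t=9s: DENY
  req#7 t=10s: DENY
  req#8 t=15s: ALLOW
  req#9 t=19s: ALLOW
  req#10 t=19s: DENY
  req#11 t=19s: DENY
  req#12 t=22s: DENY
  req#13 t=25s: DENY
  req#14 t=25s: DENY
  req#15 t=26s: DENY
  req#16 t=29s: ALLOW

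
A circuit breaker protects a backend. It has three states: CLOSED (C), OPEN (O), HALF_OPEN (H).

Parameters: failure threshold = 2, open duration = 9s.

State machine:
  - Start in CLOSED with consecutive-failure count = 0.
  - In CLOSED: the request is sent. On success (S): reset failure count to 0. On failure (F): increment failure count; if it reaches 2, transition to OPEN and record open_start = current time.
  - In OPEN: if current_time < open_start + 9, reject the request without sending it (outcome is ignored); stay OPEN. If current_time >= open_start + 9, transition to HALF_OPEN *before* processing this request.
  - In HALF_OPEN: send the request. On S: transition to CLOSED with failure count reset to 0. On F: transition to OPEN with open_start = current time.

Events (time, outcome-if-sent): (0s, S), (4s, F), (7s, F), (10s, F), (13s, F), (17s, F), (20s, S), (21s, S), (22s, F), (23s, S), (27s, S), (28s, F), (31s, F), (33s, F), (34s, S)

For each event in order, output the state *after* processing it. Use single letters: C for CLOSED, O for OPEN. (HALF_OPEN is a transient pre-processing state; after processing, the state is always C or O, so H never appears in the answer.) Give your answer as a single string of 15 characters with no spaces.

State after each event:
  event#1 t=0s outcome=S: state=CLOSED
  event#2 t=4s outcome=F: state=CLOSED
  event#3 t=7s outcome=F: state=OPEN
  event#4 t=10s outcome=F: state=OPEN
  event#5 t=13s outcome=F: state=OPEN
  event#6 t=17s outcome=F: state=OPEN
  event#7 t=20s outcome=S: state=OPEN
  event#8 t=21s outcome=S: state=OPEN
  event#9 t=22s outcome=F: state=OPEN
  event#10 t=23s outcome=S: state=OPEN
  event#11 t=27s outcome=S: state=CLOSED
  event#12 t=28s outcome=F: state=CLOSED
  event#13 t=31s outcome=F: state=OPEN
  event#14 t=33s outcome=F: state=OPEN
  event#15 t=34s outcome=S: state=OPEN

Answer: CCOOOOOOOOCCOOO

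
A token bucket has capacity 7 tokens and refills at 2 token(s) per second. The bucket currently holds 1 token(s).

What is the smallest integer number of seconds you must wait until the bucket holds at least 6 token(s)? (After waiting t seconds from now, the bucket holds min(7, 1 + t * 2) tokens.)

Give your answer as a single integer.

Need 1 + t * 2 >= 6, so t >= 5/2.
Smallest integer t = ceil(5/2) = 3.

Answer: 3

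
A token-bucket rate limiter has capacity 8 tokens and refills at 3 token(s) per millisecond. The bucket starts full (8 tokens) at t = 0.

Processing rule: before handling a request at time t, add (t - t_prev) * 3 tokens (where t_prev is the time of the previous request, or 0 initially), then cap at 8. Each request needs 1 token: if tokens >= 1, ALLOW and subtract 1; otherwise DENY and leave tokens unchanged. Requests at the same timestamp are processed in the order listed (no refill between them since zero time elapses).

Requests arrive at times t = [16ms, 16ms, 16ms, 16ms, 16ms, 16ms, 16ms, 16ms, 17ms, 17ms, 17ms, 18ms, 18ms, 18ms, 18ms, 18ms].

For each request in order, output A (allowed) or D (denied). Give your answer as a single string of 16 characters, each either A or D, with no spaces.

Answer: AAAAAAAAAAAAAADD

Derivation:
Simulating step by step:
  req#1 t=16ms: ALLOW
  req#2 t=16ms: ALLOW
  req#3 t=16ms: ALLOW
  req#4 t=16ms: ALLOW
  req#5 t=16ms: ALLOW
  req#6 t=16ms: ALLOW
  req#7 t=16ms: ALLOW
  req#8 t=16ms: ALLOW
  req#9 t=17ms: ALLOW
  req#10 t=17ms: ALLOW
  req#11 t=17ms: ALLOW
  req#12 t=18ms: ALLOW
  req#13 t=18ms: ALLOW
  req#14 t=18ms: ALLOW
  req#15 t=18ms: DENY
  req#16 t=18ms: DENY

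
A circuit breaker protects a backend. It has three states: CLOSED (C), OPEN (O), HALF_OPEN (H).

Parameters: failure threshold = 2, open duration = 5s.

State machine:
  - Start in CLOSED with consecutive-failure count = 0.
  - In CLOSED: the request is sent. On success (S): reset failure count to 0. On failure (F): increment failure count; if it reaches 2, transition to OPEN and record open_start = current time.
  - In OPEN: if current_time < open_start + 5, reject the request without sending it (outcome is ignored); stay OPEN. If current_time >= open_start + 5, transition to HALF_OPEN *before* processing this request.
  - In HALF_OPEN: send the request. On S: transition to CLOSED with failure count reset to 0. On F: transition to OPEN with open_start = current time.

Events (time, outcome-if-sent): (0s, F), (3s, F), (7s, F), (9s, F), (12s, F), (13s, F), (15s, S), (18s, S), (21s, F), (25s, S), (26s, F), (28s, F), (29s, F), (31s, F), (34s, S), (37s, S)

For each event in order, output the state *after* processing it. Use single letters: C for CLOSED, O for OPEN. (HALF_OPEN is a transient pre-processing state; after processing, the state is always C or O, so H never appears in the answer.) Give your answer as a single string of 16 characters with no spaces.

Answer: COOOOOCCCCCOOOCC

Derivation:
State after each event:
  event#1 t=0s outcome=F: state=CLOSED
  event#2 t=3s outcome=F: state=OPEN
  event#3 t=7s outcome=F: state=OPEN
  event#4 t=9s outcome=F: state=OPEN
  event#5 t=12s outcome=F: state=OPEN
  event#6 t=13s outcome=F: state=OPEN
  event#7 t=15s outcome=S: state=CLOSED
  event#8 t=18s outcome=S: state=CLOSED
  event#9 t=21s outcome=F: state=CLOSED
  event#10 t=25s outcome=S: state=CLOSED
  event#11 t=26s outcome=F: state=CLOSED
  event#12 t=28s outcome=F: state=OPEN
  event#13 t=29s outcome=F: state=OPEN
  event#14 t=31s outcome=F: state=OPEN
  event#15 t=34s outcome=S: state=CLOSED
  event#16 t=37s outcome=S: state=CLOSED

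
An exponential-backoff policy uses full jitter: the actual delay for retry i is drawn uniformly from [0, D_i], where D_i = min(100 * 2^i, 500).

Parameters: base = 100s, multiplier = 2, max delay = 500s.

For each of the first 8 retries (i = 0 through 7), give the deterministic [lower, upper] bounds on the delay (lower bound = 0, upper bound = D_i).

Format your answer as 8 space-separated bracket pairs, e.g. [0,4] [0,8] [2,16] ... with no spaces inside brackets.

Computing bounds per retry:
  i=0: D_i=min(100*2^0,500)=100, bounds=[0,100]
  i=1: D_i=min(100*2^1,500)=200, bounds=[0,200]
  i=2: D_i=min(100*2^2,500)=400, bounds=[0,400]
  i=3: D_i=min(100*2^3,500)=500, bounds=[0,500]
  i=4: D_i=min(100*2^4,500)=500, bounds=[0,500]
  i=5: D_i=min(100*2^5,500)=500, bounds=[0,500]
  i=6: D_i=min(100*2^6,500)=500, bounds=[0,500]
  i=7: D_i=min(100*2^7,500)=500, bounds=[0,500]

Answer: [0,100] [0,200] [0,400] [0,500] [0,500] [0,500] [0,500] [0,500]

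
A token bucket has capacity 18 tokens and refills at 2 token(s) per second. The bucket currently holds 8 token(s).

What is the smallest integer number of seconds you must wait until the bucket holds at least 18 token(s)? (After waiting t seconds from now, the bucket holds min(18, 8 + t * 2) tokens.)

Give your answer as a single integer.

Need 8 + t * 2 >= 18, so t >= 10/2.
Smallest integer t = ceil(10/2) = 5.

Answer: 5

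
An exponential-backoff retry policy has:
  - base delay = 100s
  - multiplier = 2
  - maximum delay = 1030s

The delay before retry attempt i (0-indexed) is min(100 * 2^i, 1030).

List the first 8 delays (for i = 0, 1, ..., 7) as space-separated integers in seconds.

Answer: 100 200 400 800 1030 1030 1030 1030

Derivation:
Computing each delay:
  i=0: min(100*2^0, 1030) = 100
  i=1: min(100*2^1, 1030) = 200
  i=2: min(100*2^2, 1030) = 400
  i=3: min(100*2^3, 1030) = 800
  i=4: min(100*2^4, 1030) = 1030
  i=5: min(100*2^5, 1030) = 1030
  i=6: min(100*2^6, 1030) = 1030
  i=7: min(100*2^7, 1030) = 1030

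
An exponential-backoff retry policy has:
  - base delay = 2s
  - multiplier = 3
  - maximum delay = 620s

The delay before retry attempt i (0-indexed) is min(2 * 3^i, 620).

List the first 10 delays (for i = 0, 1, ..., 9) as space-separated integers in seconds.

Answer: 2 6 18 54 162 486 620 620 620 620

Derivation:
Computing each delay:
  i=0: min(2*3^0, 620) = 2
  i=1: min(2*3^1, 620) = 6
  i=2: min(2*3^2, 620) = 18
  i=3: min(2*3^3, 620) = 54
  i=4: min(2*3^4, 620) = 162
  i=5: min(2*3^5, 620) = 486
  i=6: min(2*3^6, 620) = 620
  i=7: min(2*3^7, 620) = 620
  i=8: min(2*3^8, 620) = 620
  i=9: min(2*3^9, 620) = 620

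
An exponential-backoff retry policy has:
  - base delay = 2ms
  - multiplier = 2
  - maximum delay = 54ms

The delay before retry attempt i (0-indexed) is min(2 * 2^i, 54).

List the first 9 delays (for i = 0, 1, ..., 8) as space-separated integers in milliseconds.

Computing each delay:
  i=0: min(2*2^0, 54) = 2
  i=1: min(2*2^1, 54) = 4
  i=2: min(2*2^2, 54) = 8
  i=3: min(2*2^3, 54) = 16
  i=4: min(2*2^4, 54) = 32
  i=5: min(2*2^5, 54) = 54
  i=6: min(2*2^6, 54) = 54
  i=7: min(2*2^7, 54) = 54
  i=8: min(2*2^8, 54) = 54

Answer: 2 4 8 16 32 54 54 54 54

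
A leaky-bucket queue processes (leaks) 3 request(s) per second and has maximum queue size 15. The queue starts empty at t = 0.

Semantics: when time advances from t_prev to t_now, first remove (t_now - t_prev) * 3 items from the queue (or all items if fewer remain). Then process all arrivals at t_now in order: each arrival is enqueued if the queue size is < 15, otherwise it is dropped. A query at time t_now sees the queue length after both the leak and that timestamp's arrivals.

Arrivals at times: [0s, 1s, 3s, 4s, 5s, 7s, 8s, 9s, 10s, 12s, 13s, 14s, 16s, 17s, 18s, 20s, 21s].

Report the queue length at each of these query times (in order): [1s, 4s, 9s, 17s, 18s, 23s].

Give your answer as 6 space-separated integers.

Queue lengths at query times:
  query t=1s: backlog = 1
  query t=4s: backlog = 1
  query t=9s: backlog = 1
  query t=17s: backlog = 1
  query t=18s: backlog = 1
  query t=23s: backlog = 0

Answer: 1 1 1 1 1 0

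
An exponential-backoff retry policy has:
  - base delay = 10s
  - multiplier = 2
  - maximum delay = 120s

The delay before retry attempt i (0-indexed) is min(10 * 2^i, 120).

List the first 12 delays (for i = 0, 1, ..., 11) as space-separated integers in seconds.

Answer: 10 20 40 80 120 120 120 120 120 120 120 120

Derivation:
Computing each delay:
  i=0: min(10*2^0, 120) = 10
  i=1: min(10*2^1, 120) = 20
  i=2: min(10*2^2, 120) = 40
  i=3: min(10*2^3, 120) = 80
  i=4: min(10*2^4, 120) = 120
  i=5: min(10*2^5, 120) = 120
  i=6: min(10*2^6, 120) = 120
  i=7: min(10*2^7, 120) = 120
  i=8: min(10*2^8, 120) = 120
  i=9: min(10*2^9, 120) = 120
  i=10: min(10*2^10, 120) = 120
  i=11: min(10*2^11, 120) = 120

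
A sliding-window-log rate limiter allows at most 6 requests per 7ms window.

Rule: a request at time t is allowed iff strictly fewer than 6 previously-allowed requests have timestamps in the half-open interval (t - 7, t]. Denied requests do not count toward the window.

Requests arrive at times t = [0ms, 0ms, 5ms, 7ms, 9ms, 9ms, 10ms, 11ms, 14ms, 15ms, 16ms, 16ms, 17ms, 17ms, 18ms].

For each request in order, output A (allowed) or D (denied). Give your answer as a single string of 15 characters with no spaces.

Answer: AAAAAAAAAAAAADA

Derivation:
Tracking allowed requests in the window:
  req#1 t=0ms: ALLOW
  req#2 t=0ms: ALLOW
  req#3 t=5ms: ALLOW
  req#4 t=7ms: ALLOW
  req#5 t=9ms: ALLOW
  req#6 t=9ms: ALLOW
  req#7 t=10ms: ALLOW
  req#8 t=11ms: ALLOW
  req#9 t=14ms: ALLOW
  req#10 t=15ms: ALLOW
  req#11 t=16ms: ALLOW
  req#12 t=16ms: ALLOW
  req#13 t=17ms: ALLOW
  req#14 t=17ms: DENY
  req#15 t=18ms: ALLOW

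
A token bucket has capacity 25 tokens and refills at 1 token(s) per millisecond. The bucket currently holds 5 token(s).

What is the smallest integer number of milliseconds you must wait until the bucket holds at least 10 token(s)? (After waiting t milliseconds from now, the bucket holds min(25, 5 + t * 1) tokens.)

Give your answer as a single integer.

Answer: 5

Derivation:
Need 5 + t * 1 >= 10, so t >= 5/1.
Smallest integer t = ceil(5/1) = 5.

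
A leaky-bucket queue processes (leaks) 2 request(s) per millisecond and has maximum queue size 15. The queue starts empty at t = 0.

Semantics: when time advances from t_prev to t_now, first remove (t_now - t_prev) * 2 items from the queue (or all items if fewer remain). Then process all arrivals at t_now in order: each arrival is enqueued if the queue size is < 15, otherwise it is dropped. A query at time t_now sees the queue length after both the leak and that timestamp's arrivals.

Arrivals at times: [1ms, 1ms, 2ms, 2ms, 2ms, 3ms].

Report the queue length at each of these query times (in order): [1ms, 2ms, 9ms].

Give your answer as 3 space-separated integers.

Answer: 2 3 0

Derivation:
Queue lengths at query times:
  query t=1ms: backlog = 2
  query t=2ms: backlog = 3
  query t=9ms: backlog = 0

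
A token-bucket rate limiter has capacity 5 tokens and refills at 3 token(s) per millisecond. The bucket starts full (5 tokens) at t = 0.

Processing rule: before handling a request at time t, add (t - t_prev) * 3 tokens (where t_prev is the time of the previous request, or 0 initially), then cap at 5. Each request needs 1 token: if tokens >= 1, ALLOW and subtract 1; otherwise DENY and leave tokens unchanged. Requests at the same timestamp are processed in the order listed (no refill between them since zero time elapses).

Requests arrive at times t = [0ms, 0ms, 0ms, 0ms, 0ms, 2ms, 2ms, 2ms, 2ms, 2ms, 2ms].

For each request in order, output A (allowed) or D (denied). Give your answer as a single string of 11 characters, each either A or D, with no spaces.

Answer: AAAAAAAAAAD

Derivation:
Simulating step by step:
  req#1 t=0ms: ALLOW
  req#2 t=0ms: ALLOW
  req#3 t=0ms: ALLOW
  req#4 t=0ms: ALLOW
  req#5 t=0ms: ALLOW
  req#6 t=2ms: ALLOW
  req#7 t=2ms: ALLOW
  req#8 t=2ms: ALLOW
  req#9 t=2ms: ALLOW
  req#10 t=2ms: ALLOW
  req#11 t=2ms: DENY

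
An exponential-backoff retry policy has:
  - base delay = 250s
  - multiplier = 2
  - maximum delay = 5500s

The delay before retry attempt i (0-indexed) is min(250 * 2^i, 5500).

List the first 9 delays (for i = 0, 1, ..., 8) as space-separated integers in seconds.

Computing each delay:
  i=0: min(250*2^0, 5500) = 250
  i=1: min(250*2^1, 5500) = 500
  i=2: min(250*2^2, 5500) = 1000
  i=3: min(250*2^3, 5500) = 2000
  i=4: min(250*2^4, 5500) = 4000
  i=5: min(250*2^5, 5500) = 5500
  i=6: min(250*2^6, 5500) = 5500
  i=7: min(250*2^7, 5500) = 5500
  i=8: min(250*2^8, 5500) = 5500

Answer: 250 500 1000 2000 4000 5500 5500 5500 5500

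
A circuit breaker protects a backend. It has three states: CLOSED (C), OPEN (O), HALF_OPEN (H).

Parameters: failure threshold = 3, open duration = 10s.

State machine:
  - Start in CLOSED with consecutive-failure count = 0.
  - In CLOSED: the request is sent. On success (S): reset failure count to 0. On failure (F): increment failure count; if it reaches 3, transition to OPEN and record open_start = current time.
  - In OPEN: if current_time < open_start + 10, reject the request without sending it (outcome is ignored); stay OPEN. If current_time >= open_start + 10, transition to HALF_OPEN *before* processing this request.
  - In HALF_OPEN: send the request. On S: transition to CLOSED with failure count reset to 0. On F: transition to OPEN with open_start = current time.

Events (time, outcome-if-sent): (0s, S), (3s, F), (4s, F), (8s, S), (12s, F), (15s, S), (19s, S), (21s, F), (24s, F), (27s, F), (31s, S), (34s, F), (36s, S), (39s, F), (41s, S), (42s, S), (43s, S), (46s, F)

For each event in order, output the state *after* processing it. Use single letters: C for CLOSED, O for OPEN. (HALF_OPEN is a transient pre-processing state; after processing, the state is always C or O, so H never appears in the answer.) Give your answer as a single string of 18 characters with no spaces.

Answer: CCCCCCCCCOOOOOOOOO

Derivation:
State after each event:
  event#1 t=0s outcome=S: state=CLOSED
  event#2 t=3s outcome=F: state=CLOSED
  event#3 t=4s outcome=F: state=CLOSED
  event#4 t=8s outcome=S: state=CLOSED
  event#5 t=12s outcome=F: state=CLOSED
  event#6 t=15s outcome=S: state=CLOSED
  event#7 t=19s outcome=S: state=CLOSED
  event#8 t=21s outcome=F: state=CLOSED
  event#9 t=24s outcome=F: state=CLOSED
  event#10 t=27s outcome=F: state=OPEN
  event#11 t=31s outcome=S: state=OPEN
  event#12 t=34s outcome=F: state=OPEN
  event#13 t=36s outcome=S: state=OPEN
  event#14 t=39s outcome=F: state=OPEN
  event#15 t=41s outcome=S: state=OPEN
  event#16 t=42s outcome=S: state=OPEN
  event#17 t=43s outcome=S: state=OPEN
  event#18 t=46s outcome=F: state=OPEN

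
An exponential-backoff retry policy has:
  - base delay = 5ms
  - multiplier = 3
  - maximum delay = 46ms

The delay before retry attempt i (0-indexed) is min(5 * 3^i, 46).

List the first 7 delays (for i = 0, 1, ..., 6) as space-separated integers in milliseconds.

Computing each delay:
  i=0: min(5*3^0, 46) = 5
  i=1: min(5*3^1, 46) = 15
  i=2: min(5*3^2, 46) = 45
  i=3: min(5*3^3, 46) = 46
  i=4: min(5*3^4, 46) = 46
  i=5: min(5*3^5, 46) = 46
  i=6: min(5*3^6, 46) = 46

Answer: 5 15 45 46 46 46 46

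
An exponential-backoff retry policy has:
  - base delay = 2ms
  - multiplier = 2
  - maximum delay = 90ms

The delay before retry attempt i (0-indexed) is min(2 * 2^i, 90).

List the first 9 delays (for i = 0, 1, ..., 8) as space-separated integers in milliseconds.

Computing each delay:
  i=0: min(2*2^0, 90) = 2
  i=1: min(2*2^1, 90) = 4
  i=2: min(2*2^2, 90) = 8
  i=3: min(2*2^3, 90) = 16
  i=4: min(2*2^4, 90) = 32
  i=5: min(2*2^5, 90) = 64
  i=6: min(2*2^6, 90) = 90
  i=7: min(2*2^7, 90) = 90
  i=8: min(2*2^8, 90) = 90

Answer: 2 4 8 16 32 64 90 90 90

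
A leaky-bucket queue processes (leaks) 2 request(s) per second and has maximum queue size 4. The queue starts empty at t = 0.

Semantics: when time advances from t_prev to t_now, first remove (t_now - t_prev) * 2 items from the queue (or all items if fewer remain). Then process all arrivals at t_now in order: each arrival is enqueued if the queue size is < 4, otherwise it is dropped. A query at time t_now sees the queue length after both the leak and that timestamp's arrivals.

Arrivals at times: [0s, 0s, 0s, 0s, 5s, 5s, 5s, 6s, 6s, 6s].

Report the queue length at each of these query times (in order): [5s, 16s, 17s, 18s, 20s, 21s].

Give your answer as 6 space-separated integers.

Answer: 3 0 0 0 0 0

Derivation:
Queue lengths at query times:
  query t=5s: backlog = 3
  query t=16s: backlog = 0
  query t=17s: backlog = 0
  query t=18s: backlog = 0
  query t=20s: backlog = 0
  query t=21s: backlog = 0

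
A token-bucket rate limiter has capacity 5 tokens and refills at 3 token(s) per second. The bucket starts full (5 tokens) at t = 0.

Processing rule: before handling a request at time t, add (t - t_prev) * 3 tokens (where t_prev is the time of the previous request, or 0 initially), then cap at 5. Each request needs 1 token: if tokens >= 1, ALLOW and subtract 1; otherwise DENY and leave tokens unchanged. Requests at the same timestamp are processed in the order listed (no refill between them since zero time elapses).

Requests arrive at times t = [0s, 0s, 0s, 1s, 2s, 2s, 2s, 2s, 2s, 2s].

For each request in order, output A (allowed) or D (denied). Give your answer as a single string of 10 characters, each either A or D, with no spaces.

Simulating step by step:
  req#1 t=0s: ALLOW
  req#2 t=0s: ALLOW
  req#3 t=0s: ALLOW
  req#4 t=1s: ALLOW
  req#5 t=2s: ALLOW
  req#6 t=2s: ALLOW
  req#7 t=2s: ALLOW
  req#8 t=2s: ALLOW
  req#9 t=2s: ALLOW
  req#10 t=2s: DENY

Answer: AAAAAAAAAD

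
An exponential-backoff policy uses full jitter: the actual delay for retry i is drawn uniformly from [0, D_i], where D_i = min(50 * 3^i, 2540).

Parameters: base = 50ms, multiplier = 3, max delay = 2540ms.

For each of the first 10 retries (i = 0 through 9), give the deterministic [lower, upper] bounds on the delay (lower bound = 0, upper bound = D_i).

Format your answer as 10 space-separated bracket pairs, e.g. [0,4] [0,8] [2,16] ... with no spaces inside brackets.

Answer: [0,50] [0,150] [0,450] [0,1350] [0,2540] [0,2540] [0,2540] [0,2540] [0,2540] [0,2540]

Derivation:
Computing bounds per retry:
  i=0: D_i=min(50*3^0,2540)=50, bounds=[0,50]
  i=1: D_i=min(50*3^1,2540)=150, bounds=[0,150]
  i=2: D_i=min(50*3^2,2540)=450, bounds=[0,450]
  i=3: D_i=min(50*3^3,2540)=1350, bounds=[0,1350]
  i=4: D_i=min(50*3^4,2540)=2540, bounds=[0,2540]
  i=5: D_i=min(50*3^5,2540)=2540, bounds=[0,2540]
  i=6: D_i=min(50*3^6,2540)=2540, bounds=[0,2540]
  i=7: D_i=min(50*3^7,2540)=2540, bounds=[0,2540]
  i=8: D_i=min(50*3^8,2540)=2540, bounds=[0,2540]
  i=9: D_i=min(50*3^9,2540)=2540, bounds=[0,2540]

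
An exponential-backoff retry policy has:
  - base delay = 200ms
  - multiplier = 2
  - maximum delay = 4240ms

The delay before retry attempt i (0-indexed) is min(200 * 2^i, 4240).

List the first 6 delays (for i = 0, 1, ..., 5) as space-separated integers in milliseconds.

Computing each delay:
  i=0: min(200*2^0, 4240) = 200
  i=1: min(200*2^1, 4240) = 400
  i=2: min(200*2^2, 4240) = 800
  i=3: min(200*2^3, 4240) = 1600
  i=4: min(200*2^4, 4240) = 3200
  i=5: min(200*2^5, 4240) = 4240

Answer: 200 400 800 1600 3200 4240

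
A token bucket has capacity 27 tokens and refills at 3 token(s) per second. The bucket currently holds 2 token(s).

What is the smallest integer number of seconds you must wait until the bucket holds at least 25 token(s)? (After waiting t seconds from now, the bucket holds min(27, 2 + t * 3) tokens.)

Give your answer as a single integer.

Answer: 8

Derivation:
Need 2 + t * 3 >= 25, so t >= 23/3.
Smallest integer t = ceil(23/3) = 8.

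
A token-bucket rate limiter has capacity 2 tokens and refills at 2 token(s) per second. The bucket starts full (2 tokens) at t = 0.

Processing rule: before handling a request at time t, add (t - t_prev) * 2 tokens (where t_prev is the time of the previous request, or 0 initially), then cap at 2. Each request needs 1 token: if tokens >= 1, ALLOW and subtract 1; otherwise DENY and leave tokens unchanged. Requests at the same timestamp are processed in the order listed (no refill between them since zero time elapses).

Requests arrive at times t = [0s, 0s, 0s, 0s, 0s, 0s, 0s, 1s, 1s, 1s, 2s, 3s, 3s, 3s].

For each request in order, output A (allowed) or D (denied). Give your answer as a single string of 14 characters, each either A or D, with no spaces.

Answer: AADDDDDAADAAAD

Derivation:
Simulating step by step:
  req#1 t=0s: ALLOW
  req#2 t=0s: ALLOW
  req#3 t=0s: DENY
  req#4 t=0s: DENY
  req#5 t=0s: DENY
  req#6 t=0s: DENY
  req#7 t=0s: DENY
  req#8 t=1s: ALLOW
  req#9 t=1s: ALLOW
  req#10 t=1s: DENY
  req#11 t=2s: ALLOW
  req#12 t=3s: ALLOW
  req#13 t=3s: ALLOW
  req#14 t=3s: DENY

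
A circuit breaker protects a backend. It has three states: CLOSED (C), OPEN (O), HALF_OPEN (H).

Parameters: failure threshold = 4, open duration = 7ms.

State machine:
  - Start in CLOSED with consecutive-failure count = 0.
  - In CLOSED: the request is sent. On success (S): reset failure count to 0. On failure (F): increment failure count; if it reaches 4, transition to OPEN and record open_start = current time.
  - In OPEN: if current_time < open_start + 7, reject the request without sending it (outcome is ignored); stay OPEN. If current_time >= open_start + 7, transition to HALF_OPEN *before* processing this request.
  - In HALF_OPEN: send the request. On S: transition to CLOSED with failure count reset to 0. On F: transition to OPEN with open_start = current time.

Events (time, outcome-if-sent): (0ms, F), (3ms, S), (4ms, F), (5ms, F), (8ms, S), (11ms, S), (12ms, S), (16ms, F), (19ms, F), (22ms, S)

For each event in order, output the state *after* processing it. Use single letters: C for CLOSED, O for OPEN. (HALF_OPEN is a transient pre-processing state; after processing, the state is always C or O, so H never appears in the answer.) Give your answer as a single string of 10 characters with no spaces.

Answer: CCCCCCCCCC

Derivation:
State after each event:
  event#1 t=0ms outcome=F: state=CLOSED
  event#2 t=3ms outcome=S: state=CLOSED
  event#3 t=4ms outcome=F: state=CLOSED
  event#4 t=5ms outcome=F: state=CLOSED
  event#5 t=8ms outcome=S: state=CLOSED
  event#6 t=11ms outcome=S: state=CLOSED
  event#7 t=12ms outcome=S: state=CLOSED
  event#8 t=16ms outcome=F: state=CLOSED
  event#9 t=19ms outcome=F: state=CLOSED
  event#10 t=22ms outcome=S: state=CLOSED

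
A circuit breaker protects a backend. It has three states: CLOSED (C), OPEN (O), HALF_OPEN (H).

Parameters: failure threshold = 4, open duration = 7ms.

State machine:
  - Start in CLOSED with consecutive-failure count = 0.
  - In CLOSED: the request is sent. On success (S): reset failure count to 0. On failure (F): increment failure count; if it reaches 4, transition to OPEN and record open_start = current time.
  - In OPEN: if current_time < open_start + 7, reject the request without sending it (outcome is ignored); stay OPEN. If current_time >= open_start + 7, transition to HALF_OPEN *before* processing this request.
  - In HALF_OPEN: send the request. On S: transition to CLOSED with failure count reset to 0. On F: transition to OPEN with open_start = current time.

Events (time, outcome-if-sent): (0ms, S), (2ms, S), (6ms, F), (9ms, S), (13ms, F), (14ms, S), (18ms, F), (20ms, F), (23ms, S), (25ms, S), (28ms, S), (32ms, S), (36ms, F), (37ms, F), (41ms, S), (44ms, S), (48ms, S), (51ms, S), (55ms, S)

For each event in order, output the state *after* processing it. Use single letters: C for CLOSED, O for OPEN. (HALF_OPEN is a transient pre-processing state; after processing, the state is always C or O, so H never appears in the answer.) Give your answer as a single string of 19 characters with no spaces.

State after each event:
  event#1 t=0ms outcome=S: state=CLOSED
  event#2 t=2ms outcome=S: state=CLOSED
  event#3 t=6ms outcome=F: state=CLOSED
  event#4 t=9ms outcome=S: state=CLOSED
  event#5 t=13ms outcome=F: state=CLOSED
  event#6 t=14ms outcome=S: state=CLOSED
  event#7 t=18ms outcome=F: state=CLOSED
  event#8 t=20ms outcome=F: state=CLOSED
  event#9 t=23ms outcome=S: state=CLOSED
  event#10 t=25ms outcome=S: state=CLOSED
  event#11 t=28ms outcome=S: state=CLOSED
  event#12 t=32ms outcome=S: state=CLOSED
  event#13 t=36ms outcome=F: state=CLOSED
  event#14 t=37ms outcome=F: state=CLOSED
  event#15 t=41ms outcome=S: state=CLOSED
  event#16 t=44ms outcome=S: state=CLOSED
  event#17 t=48ms outcome=S: state=CLOSED
  event#18 t=51ms outcome=S: state=CLOSED
  event#19 t=55ms outcome=S: state=CLOSED

Answer: CCCCCCCCCCCCCCCCCCC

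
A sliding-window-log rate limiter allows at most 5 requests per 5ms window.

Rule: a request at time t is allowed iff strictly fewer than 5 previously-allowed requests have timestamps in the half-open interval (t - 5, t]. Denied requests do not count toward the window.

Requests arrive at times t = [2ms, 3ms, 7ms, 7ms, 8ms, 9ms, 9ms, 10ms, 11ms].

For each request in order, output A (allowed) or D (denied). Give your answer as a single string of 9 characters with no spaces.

Tracking allowed requests in the window:
  req#1 t=2ms: ALLOW
  req#2 t=3ms: ALLOW
  req#3 t=7ms: ALLOW
  req#4 t=7ms: ALLOW
  req#5 t=8ms: ALLOW
  req#6 t=9ms: ALLOW
  req#7 t=9ms: ALLOW
  req#8 t=10ms: DENY
  req#9 t=11ms: DENY

Answer: AAAAAAADD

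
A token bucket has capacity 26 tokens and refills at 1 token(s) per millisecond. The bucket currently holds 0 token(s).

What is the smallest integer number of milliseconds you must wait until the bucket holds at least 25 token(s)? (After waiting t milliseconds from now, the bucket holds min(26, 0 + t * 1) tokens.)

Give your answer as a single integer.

Need 0 + t * 1 >= 25, so t >= 25/1.
Smallest integer t = ceil(25/1) = 25.

Answer: 25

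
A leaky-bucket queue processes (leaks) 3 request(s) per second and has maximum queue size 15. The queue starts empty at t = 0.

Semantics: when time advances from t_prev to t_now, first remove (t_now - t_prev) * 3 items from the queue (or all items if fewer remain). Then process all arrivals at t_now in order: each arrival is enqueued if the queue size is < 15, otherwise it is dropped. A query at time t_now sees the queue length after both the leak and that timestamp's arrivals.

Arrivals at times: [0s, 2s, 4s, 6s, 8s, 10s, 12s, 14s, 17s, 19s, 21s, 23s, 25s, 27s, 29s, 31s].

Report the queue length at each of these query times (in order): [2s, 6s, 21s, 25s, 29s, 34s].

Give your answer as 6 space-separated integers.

Queue lengths at query times:
  query t=2s: backlog = 1
  query t=6s: backlog = 1
  query t=21s: backlog = 1
  query t=25s: backlog = 1
  query t=29s: backlog = 1
  query t=34s: backlog = 0

Answer: 1 1 1 1 1 0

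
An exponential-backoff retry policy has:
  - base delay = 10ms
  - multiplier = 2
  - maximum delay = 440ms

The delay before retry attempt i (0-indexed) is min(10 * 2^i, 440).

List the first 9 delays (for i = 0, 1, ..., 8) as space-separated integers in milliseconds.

Computing each delay:
  i=0: min(10*2^0, 440) = 10
  i=1: min(10*2^1, 440) = 20
  i=2: min(10*2^2, 440) = 40
  i=3: min(10*2^3, 440) = 80
  i=4: min(10*2^4, 440) = 160
  i=5: min(10*2^5, 440) = 320
  i=6: min(10*2^6, 440) = 440
  i=7: min(10*2^7, 440) = 440
  i=8: min(10*2^8, 440) = 440

Answer: 10 20 40 80 160 320 440 440 440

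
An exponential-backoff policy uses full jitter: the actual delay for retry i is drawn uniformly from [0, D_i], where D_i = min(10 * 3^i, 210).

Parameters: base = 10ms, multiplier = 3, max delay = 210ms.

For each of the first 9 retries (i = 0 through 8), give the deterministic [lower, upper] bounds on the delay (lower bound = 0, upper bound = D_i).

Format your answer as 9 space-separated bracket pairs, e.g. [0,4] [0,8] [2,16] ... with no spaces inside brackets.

Answer: [0,10] [0,30] [0,90] [0,210] [0,210] [0,210] [0,210] [0,210] [0,210]

Derivation:
Computing bounds per retry:
  i=0: D_i=min(10*3^0,210)=10, bounds=[0,10]
  i=1: D_i=min(10*3^1,210)=30, bounds=[0,30]
  i=2: D_i=min(10*3^2,210)=90, bounds=[0,90]
  i=3: D_i=min(10*3^3,210)=210, bounds=[0,210]
  i=4: D_i=min(10*3^4,210)=210, bounds=[0,210]
  i=5: D_i=min(10*3^5,210)=210, bounds=[0,210]
  i=6: D_i=min(10*3^6,210)=210, bounds=[0,210]
  i=7: D_i=min(10*3^7,210)=210, bounds=[0,210]
  i=8: D_i=min(10*3^8,210)=210, bounds=[0,210]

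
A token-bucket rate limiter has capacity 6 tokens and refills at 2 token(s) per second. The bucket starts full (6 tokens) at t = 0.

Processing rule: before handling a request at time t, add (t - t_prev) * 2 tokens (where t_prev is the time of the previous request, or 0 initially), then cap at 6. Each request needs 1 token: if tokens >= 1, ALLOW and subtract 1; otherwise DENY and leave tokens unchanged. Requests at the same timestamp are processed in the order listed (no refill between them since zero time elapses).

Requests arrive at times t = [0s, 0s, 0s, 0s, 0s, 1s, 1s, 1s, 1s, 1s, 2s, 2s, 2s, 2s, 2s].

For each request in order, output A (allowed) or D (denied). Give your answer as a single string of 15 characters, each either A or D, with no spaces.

Simulating step by step:
  req#1 t=0s: ALLOW
  req#2 t=0s: ALLOW
  req#3 t=0s: ALLOW
  req#4 t=0s: ALLOW
  req#5 t=0s: ALLOW
  req#6 t=1s: ALLOW
  req#7 t=1s: ALLOW
  req#8 t=1s: ALLOW
  req#9 t=1s: DENY
  req#10 t=1s: DENY
  req#11 t=2s: ALLOW
  req#12 t=2s: ALLOW
  req#13 t=2s: DENY
  req#14 t=2s: DENY
  req#15 t=2s: DENY

Answer: AAAAAAAADDAADDD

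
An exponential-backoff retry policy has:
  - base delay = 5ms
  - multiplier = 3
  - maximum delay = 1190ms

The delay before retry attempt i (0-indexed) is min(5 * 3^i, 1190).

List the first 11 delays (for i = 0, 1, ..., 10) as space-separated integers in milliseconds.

Answer: 5 15 45 135 405 1190 1190 1190 1190 1190 1190

Derivation:
Computing each delay:
  i=0: min(5*3^0, 1190) = 5
  i=1: min(5*3^1, 1190) = 15
  i=2: min(5*3^2, 1190) = 45
  i=3: min(5*3^3, 1190) = 135
  i=4: min(5*3^4, 1190) = 405
  i=5: min(5*3^5, 1190) = 1190
  i=6: min(5*3^6, 1190) = 1190
  i=7: min(5*3^7, 1190) = 1190
  i=8: min(5*3^8, 1190) = 1190
  i=9: min(5*3^9, 1190) = 1190
  i=10: min(5*3^10, 1190) = 1190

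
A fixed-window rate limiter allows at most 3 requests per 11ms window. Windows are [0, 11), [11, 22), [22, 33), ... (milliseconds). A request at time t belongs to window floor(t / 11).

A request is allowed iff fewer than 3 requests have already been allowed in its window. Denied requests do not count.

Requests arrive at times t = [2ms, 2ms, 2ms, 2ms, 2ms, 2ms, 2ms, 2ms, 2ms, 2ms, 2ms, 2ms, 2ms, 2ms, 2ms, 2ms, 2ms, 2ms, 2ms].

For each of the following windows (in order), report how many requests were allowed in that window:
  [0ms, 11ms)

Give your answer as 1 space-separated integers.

Processing requests:
  req#1 t=2ms (window 0): ALLOW
  req#2 t=2ms (window 0): ALLOW
  req#3 t=2ms (window 0): ALLOW
  req#4 t=2ms (window 0): DENY
  req#5 t=2ms (window 0): DENY
  req#6 t=2ms (window 0): DENY
  req#7 t=2ms (window 0): DENY
  req#8 t=2ms (window 0): DENY
  req#9 t=2ms (window 0): DENY
  req#10 t=2ms (window 0): DENY
  req#11 t=2ms (window 0): DENY
  req#12 t=2ms (window 0): DENY
  req#13 t=2ms (window 0): DENY
  req#14 t=2ms (window 0): DENY
  req#15 t=2ms (window 0): DENY
  req#16 t=2ms (window 0): DENY
  req#17 t=2ms (window 0): DENY
  req#18 t=2ms (window 0): DENY
  req#19 t=2ms (window 0): DENY

Allowed counts by window: 3

Answer: 3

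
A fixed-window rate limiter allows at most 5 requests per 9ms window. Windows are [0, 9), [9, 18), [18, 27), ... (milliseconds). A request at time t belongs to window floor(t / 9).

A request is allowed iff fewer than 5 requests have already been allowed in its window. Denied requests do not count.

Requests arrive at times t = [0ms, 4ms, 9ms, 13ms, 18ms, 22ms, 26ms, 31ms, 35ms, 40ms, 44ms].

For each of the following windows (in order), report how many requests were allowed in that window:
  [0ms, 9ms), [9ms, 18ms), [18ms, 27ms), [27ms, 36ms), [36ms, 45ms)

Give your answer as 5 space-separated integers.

Processing requests:
  req#1 t=0ms (window 0): ALLOW
  req#2 t=4ms (window 0): ALLOW
  req#3 t=9ms (window 1): ALLOW
  req#4 t=13ms (window 1): ALLOW
  req#5 t=18ms (window 2): ALLOW
  req#6 t=22ms (window 2): ALLOW
  req#7 t=26ms (window 2): ALLOW
  req#8 t=31ms (window 3): ALLOW
  req#9 t=35ms (window 3): ALLOW
  req#10 t=40ms (window 4): ALLOW
  req#11 t=44ms (window 4): ALLOW

Allowed counts by window: 2 2 3 2 2

Answer: 2 2 3 2 2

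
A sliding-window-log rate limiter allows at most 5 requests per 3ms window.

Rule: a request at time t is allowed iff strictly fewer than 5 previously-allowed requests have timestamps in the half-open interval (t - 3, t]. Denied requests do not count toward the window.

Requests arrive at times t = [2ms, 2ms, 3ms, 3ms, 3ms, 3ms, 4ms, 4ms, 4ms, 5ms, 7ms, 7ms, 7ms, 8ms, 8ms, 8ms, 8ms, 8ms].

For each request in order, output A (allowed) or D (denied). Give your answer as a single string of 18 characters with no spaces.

Answer: AAAAADDDDAAAAAADDD

Derivation:
Tracking allowed requests in the window:
  req#1 t=2ms: ALLOW
  req#2 t=2ms: ALLOW
  req#3 t=3ms: ALLOW
  req#4 t=3ms: ALLOW
  req#5 t=3ms: ALLOW
  req#6 t=3ms: DENY
  req#7 t=4ms: DENY
  req#8 t=4ms: DENY
  req#9 t=4ms: DENY
  req#10 t=5ms: ALLOW
  req#11 t=7ms: ALLOW
  req#12 t=7ms: ALLOW
  req#13 t=7ms: ALLOW
  req#14 t=8ms: ALLOW
  req#15 t=8ms: ALLOW
  req#16 t=8ms: DENY
  req#17 t=8ms: DENY
  req#18 t=8ms: DENY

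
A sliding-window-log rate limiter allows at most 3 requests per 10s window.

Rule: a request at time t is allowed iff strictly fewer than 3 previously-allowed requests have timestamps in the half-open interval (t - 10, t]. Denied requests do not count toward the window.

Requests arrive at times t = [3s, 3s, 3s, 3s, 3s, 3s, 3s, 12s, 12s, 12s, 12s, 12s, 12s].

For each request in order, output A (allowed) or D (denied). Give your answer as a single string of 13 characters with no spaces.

Tracking allowed requests in the window:
  req#1 t=3s: ALLOW
  req#2 t=3s: ALLOW
  req#3 t=3s: ALLOW
  req#4 t=3s: DENY
  req#5 t=3s: DENY
  req#6 t=3s: DENY
  req#7 t=3s: DENY
  req#8 t=12s: DENY
  req#9 t=12s: DENY
  req#10 t=12s: DENY
  req#11 t=12s: DENY
  req#12 t=12s: DENY
  req#13 t=12s: DENY

Answer: AAADDDDDDDDDD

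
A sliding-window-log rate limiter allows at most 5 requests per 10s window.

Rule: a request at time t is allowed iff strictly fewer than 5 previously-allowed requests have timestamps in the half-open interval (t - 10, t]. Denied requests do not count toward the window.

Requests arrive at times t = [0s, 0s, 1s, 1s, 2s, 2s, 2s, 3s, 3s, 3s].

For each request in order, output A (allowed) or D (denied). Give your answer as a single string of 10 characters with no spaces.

Answer: AAAAADDDDD

Derivation:
Tracking allowed requests in the window:
  req#1 t=0s: ALLOW
  req#2 t=0s: ALLOW
  req#3 t=1s: ALLOW
  req#4 t=1s: ALLOW
  req#5 t=2s: ALLOW
  req#6 t=2s: DENY
  req#7 t=2s: DENY
  req#8 t=3s: DENY
  req#9 t=3s: DENY
  req#10 t=3s: DENY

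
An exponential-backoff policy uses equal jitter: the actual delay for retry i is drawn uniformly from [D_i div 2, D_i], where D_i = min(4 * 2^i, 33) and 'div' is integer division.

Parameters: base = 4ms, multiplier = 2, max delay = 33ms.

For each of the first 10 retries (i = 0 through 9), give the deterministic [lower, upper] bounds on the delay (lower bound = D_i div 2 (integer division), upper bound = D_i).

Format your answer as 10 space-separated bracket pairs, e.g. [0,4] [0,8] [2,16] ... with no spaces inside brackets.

Answer: [2,4] [4,8] [8,16] [16,32] [16,33] [16,33] [16,33] [16,33] [16,33] [16,33]

Derivation:
Computing bounds per retry:
  i=0: D_i=min(4*2^0,33)=4, bounds=[2,4]
  i=1: D_i=min(4*2^1,33)=8, bounds=[4,8]
  i=2: D_i=min(4*2^2,33)=16, bounds=[8,16]
  i=3: D_i=min(4*2^3,33)=32, bounds=[16,32]
  i=4: D_i=min(4*2^4,33)=33, bounds=[16,33]
  i=5: D_i=min(4*2^5,33)=33, bounds=[16,33]
  i=6: D_i=min(4*2^6,33)=33, bounds=[16,33]
  i=7: D_i=min(4*2^7,33)=33, bounds=[16,33]
  i=8: D_i=min(4*2^8,33)=33, bounds=[16,33]
  i=9: D_i=min(4*2^9,33)=33, bounds=[16,33]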